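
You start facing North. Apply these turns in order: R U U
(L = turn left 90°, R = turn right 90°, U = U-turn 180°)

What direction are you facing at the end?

Answer: Final heading: East

Derivation:
Start: North
  R (right (90° clockwise)) -> East
  U (U-turn (180°)) -> West
  U (U-turn (180°)) -> East
Final: East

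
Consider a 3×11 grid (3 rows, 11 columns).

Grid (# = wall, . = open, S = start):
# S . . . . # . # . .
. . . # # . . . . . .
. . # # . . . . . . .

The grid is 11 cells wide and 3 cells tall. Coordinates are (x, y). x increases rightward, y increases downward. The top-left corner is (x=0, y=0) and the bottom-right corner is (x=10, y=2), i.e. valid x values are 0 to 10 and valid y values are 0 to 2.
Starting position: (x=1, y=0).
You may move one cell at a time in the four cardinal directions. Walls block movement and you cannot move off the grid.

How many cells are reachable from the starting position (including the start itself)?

BFS flood-fill from (x=1, y=0):
  Distance 0: (x=1, y=0)
  Distance 1: (x=2, y=0), (x=1, y=1)
  Distance 2: (x=3, y=0), (x=0, y=1), (x=2, y=1), (x=1, y=2)
  Distance 3: (x=4, y=0), (x=0, y=2)
  Distance 4: (x=5, y=0)
  Distance 5: (x=5, y=1)
  Distance 6: (x=6, y=1), (x=5, y=2)
  Distance 7: (x=7, y=1), (x=4, y=2), (x=6, y=2)
  Distance 8: (x=7, y=0), (x=8, y=1), (x=7, y=2)
  Distance 9: (x=9, y=1), (x=8, y=2)
  Distance 10: (x=9, y=0), (x=10, y=1), (x=9, y=2)
  Distance 11: (x=10, y=0), (x=10, y=2)
Total reachable: 26 (grid has 26 open cells total)

Answer: Reachable cells: 26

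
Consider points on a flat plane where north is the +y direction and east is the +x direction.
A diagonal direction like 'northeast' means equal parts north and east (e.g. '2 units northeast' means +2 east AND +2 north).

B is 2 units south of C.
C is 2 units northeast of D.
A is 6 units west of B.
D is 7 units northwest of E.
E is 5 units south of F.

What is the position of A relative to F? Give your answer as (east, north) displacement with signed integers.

Place F at the origin (east=0, north=0).
  E is 5 units south of F: delta (east=+0, north=-5); E at (east=0, north=-5).
  D is 7 units northwest of E: delta (east=-7, north=+7); D at (east=-7, north=2).
  C is 2 units northeast of D: delta (east=+2, north=+2); C at (east=-5, north=4).
  B is 2 units south of C: delta (east=+0, north=-2); B at (east=-5, north=2).
  A is 6 units west of B: delta (east=-6, north=+0); A at (east=-11, north=2).
Therefore A relative to F: (east=-11, north=2).

Answer: A is at (east=-11, north=2) relative to F.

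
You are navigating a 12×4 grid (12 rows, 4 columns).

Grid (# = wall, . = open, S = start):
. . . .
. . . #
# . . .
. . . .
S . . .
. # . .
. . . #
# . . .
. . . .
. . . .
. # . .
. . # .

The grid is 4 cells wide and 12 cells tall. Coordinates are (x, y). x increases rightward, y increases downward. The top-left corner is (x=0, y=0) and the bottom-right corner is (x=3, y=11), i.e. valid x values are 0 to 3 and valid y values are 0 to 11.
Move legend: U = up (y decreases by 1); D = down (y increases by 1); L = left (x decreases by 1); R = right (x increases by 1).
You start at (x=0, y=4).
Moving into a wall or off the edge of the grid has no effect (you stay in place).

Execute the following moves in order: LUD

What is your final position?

Start: (x=0, y=4)
  L (left): blocked, stay at (x=0, y=4)
  U (up): (x=0, y=4) -> (x=0, y=3)
  D (down): (x=0, y=3) -> (x=0, y=4)
Final: (x=0, y=4)

Answer: Final position: (x=0, y=4)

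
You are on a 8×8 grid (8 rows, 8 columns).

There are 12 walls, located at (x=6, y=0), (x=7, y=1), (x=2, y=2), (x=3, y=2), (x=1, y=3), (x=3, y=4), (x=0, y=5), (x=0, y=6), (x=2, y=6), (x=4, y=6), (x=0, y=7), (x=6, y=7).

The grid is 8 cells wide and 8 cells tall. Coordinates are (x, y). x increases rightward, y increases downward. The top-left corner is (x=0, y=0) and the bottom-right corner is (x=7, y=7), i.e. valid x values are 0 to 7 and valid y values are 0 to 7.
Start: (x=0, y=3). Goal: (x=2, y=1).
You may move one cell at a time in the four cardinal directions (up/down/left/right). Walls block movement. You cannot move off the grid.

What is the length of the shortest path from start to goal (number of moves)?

Answer: Shortest path length: 4

Derivation:
BFS from (x=0, y=3) until reaching (x=2, y=1):
  Distance 0: (x=0, y=3)
  Distance 1: (x=0, y=2), (x=0, y=4)
  Distance 2: (x=0, y=1), (x=1, y=2), (x=1, y=4)
  Distance 3: (x=0, y=0), (x=1, y=1), (x=2, y=4), (x=1, y=5)
  Distance 4: (x=1, y=0), (x=2, y=1), (x=2, y=3), (x=2, y=5), (x=1, y=6)  <- goal reached here
One shortest path (4 moves): (x=0, y=3) -> (x=0, y=2) -> (x=1, y=2) -> (x=1, y=1) -> (x=2, y=1)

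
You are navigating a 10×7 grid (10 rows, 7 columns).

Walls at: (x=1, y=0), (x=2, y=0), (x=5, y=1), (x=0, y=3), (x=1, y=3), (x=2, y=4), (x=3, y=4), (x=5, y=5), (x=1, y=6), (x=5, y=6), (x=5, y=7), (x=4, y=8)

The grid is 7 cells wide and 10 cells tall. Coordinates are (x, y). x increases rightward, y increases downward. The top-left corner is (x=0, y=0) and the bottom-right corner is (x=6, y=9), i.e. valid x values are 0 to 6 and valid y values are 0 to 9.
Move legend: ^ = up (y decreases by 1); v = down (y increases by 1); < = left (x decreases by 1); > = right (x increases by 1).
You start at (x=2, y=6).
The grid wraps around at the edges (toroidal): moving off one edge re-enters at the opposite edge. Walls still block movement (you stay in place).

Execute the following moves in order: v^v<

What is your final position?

Answer: Final position: (x=1, y=7)

Derivation:
Start: (x=2, y=6)
  v (down): (x=2, y=6) -> (x=2, y=7)
  ^ (up): (x=2, y=7) -> (x=2, y=6)
  v (down): (x=2, y=6) -> (x=2, y=7)
  < (left): (x=2, y=7) -> (x=1, y=7)
Final: (x=1, y=7)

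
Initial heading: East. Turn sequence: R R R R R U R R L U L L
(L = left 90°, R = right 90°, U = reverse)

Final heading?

Start: East
  R (right (90° clockwise)) -> South
  R (right (90° clockwise)) -> West
  R (right (90° clockwise)) -> North
  R (right (90° clockwise)) -> East
  R (right (90° clockwise)) -> South
  U (U-turn (180°)) -> North
  R (right (90° clockwise)) -> East
  R (right (90° clockwise)) -> South
  L (left (90° counter-clockwise)) -> East
  U (U-turn (180°)) -> West
  L (left (90° counter-clockwise)) -> South
  L (left (90° counter-clockwise)) -> East
Final: East

Answer: Final heading: East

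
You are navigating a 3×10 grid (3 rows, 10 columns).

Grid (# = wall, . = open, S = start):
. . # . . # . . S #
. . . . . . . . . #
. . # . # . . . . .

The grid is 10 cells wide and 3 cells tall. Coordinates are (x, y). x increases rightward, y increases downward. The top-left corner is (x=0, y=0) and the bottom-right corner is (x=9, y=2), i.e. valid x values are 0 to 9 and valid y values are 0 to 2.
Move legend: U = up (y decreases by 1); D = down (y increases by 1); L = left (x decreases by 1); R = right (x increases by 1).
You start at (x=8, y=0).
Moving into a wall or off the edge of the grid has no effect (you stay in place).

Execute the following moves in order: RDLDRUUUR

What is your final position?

Start: (x=8, y=0)
  R (right): blocked, stay at (x=8, y=0)
  D (down): (x=8, y=0) -> (x=8, y=1)
  L (left): (x=8, y=1) -> (x=7, y=1)
  D (down): (x=7, y=1) -> (x=7, y=2)
  R (right): (x=7, y=2) -> (x=8, y=2)
  U (up): (x=8, y=2) -> (x=8, y=1)
  U (up): (x=8, y=1) -> (x=8, y=0)
  U (up): blocked, stay at (x=8, y=0)
  R (right): blocked, stay at (x=8, y=0)
Final: (x=8, y=0)

Answer: Final position: (x=8, y=0)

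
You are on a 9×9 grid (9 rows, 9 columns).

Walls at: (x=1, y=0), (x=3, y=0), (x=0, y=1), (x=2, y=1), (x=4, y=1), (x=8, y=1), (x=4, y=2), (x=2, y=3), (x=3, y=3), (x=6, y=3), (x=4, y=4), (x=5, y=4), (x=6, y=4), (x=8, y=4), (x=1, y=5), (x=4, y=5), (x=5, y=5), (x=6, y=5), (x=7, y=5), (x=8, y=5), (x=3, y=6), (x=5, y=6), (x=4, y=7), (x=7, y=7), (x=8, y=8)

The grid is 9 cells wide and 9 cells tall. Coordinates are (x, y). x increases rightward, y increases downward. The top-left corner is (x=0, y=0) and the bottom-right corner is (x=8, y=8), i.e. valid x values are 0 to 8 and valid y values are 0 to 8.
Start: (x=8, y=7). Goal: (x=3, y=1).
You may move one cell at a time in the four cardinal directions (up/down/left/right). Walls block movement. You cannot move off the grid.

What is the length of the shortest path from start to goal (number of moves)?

Answer: Shortest path length: 19

Derivation:
BFS from (x=8, y=7) until reaching (x=3, y=1):
  Distance 0: (x=8, y=7)
  Distance 1: (x=8, y=6)
  Distance 2: (x=7, y=6)
  Distance 3: (x=6, y=6)
  Distance 4: (x=6, y=7)
  Distance 5: (x=5, y=7), (x=6, y=8)
  Distance 6: (x=5, y=8), (x=7, y=8)
  Distance 7: (x=4, y=8)
  Distance 8: (x=3, y=8)
  Distance 9: (x=3, y=7), (x=2, y=8)
  Distance 10: (x=2, y=7), (x=1, y=8)
  Distance 11: (x=2, y=6), (x=1, y=7), (x=0, y=8)
  Distance 12: (x=2, y=5), (x=1, y=6), (x=0, y=7)
  Distance 13: (x=2, y=4), (x=3, y=5), (x=0, y=6)
  Distance 14: (x=1, y=4), (x=3, y=4), (x=0, y=5)
  Distance 15: (x=1, y=3), (x=0, y=4)
  Distance 16: (x=1, y=2), (x=0, y=3)
  Distance 17: (x=1, y=1), (x=0, y=2), (x=2, y=2)
  Distance 18: (x=3, y=2)
  Distance 19: (x=3, y=1)  <- goal reached here
One shortest path (19 moves): (x=8, y=7) -> (x=8, y=6) -> (x=7, y=6) -> (x=6, y=6) -> (x=6, y=7) -> (x=5, y=7) -> (x=5, y=8) -> (x=4, y=8) -> (x=3, y=8) -> (x=2, y=8) -> (x=2, y=7) -> (x=2, y=6) -> (x=2, y=5) -> (x=2, y=4) -> (x=1, y=4) -> (x=1, y=3) -> (x=1, y=2) -> (x=2, y=2) -> (x=3, y=2) -> (x=3, y=1)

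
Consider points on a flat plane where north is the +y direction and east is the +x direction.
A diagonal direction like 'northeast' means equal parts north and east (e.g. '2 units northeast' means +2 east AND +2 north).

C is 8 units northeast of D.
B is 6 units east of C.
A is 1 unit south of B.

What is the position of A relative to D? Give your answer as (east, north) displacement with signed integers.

Place D at the origin (east=0, north=0).
  C is 8 units northeast of D: delta (east=+8, north=+8); C at (east=8, north=8).
  B is 6 units east of C: delta (east=+6, north=+0); B at (east=14, north=8).
  A is 1 unit south of B: delta (east=+0, north=-1); A at (east=14, north=7).
Therefore A relative to D: (east=14, north=7).

Answer: A is at (east=14, north=7) relative to D.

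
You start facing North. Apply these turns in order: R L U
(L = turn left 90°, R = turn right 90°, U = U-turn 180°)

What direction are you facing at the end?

Answer: Final heading: South

Derivation:
Start: North
  R (right (90° clockwise)) -> East
  L (left (90° counter-clockwise)) -> North
  U (U-turn (180°)) -> South
Final: South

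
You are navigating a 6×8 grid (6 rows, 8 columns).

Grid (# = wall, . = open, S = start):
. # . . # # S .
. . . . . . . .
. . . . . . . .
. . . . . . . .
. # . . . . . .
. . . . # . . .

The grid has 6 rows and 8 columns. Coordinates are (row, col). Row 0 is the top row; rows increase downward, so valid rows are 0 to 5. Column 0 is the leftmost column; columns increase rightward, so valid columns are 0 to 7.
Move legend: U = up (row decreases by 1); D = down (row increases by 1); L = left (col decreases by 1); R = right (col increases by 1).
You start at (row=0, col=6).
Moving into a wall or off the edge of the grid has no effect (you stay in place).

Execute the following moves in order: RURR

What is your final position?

Start: (row=0, col=6)
  R (right): (row=0, col=6) -> (row=0, col=7)
  U (up): blocked, stay at (row=0, col=7)
  R (right): blocked, stay at (row=0, col=7)
  R (right): blocked, stay at (row=0, col=7)
Final: (row=0, col=7)

Answer: Final position: (row=0, col=7)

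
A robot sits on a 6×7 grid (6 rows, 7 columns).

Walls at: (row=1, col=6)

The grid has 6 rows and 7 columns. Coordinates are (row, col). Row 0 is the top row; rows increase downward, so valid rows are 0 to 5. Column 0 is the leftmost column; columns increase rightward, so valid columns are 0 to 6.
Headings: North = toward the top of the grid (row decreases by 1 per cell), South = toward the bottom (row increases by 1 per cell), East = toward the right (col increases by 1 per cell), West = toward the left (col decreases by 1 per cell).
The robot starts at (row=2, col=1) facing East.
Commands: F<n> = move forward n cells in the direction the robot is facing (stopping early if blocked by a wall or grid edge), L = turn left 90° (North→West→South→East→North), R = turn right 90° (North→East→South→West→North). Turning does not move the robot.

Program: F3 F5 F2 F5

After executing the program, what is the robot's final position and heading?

Answer: Final position: (row=2, col=6), facing East

Derivation:
Start: (row=2, col=1), facing East
  F3: move forward 3, now at (row=2, col=4)
  F5: move forward 2/5 (blocked), now at (row=2, col=6)
  F2: move forward 0/2 (blocked), now at (row=2, col=6)
  F5: move forward 0/5 (blocked), now at (row=2, col=6)
Final: (row=2, col=6), facing East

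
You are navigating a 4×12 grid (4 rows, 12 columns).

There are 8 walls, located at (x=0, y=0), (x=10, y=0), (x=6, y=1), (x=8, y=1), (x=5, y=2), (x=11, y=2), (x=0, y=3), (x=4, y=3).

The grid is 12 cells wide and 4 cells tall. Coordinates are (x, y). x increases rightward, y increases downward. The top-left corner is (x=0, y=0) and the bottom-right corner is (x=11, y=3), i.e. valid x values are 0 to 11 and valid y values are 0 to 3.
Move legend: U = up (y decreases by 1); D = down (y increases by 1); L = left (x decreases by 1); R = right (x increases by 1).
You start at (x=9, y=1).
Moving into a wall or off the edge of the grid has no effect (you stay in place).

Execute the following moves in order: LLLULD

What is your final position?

Answer: Final position: (x=8, y=0)

Derivation:
Start: (x=9, y=1)
  [×3]L (left): blocked, stay at (x=9, y=1)
  U (up): (x=9, y=1) -> (x=9, y=0)
  L (left): (x=9, y=0) -> (x=8, y=0)
  D (down): blocked, stay at (x=8, y=0)
Final: (x=8, y=0)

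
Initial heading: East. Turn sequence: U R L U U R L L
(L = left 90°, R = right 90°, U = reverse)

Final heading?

Start: East
  U (U-turn (180°)) -> West
  R (right (90° clockwise)) -> North
  L (left (90° counter-clockwise)) -> West
  U (U-turn (180°)) -> East
  U (U-turn (180°)) -> West
  R (right (90° clockwise)) -> North
  L (left (90° counter-clockwise)) -> West
  L (left (90° counter-clockwise)) -> South
Final: South

Answer: Final heading: South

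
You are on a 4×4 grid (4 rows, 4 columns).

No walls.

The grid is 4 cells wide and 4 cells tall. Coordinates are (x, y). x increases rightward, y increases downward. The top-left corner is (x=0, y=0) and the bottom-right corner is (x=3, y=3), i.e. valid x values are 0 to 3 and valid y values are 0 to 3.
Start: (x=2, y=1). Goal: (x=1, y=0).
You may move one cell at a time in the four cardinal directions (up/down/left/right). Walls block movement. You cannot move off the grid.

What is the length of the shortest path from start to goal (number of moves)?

Answer: Shortest path length: 2

Derivation:
BFS from (x=2, y=1) until reaching (x=1, y=0):
  Distance 0: (x=2, y=1)
  Distance 1: (x=2, y=0), (x=1, y=1), (x=3, y=1), (x=2, y=2)
  Distance 2: (x=1, y=0), (x=3, y=0), (x=0, y=1), (x=1, y=2), (x=3, y=2), (x=2, y=3)  <- goal reached here
One shortest path (2 moves): (x=2, y=1) -> (x=1, y=1) -> (x=1, y=0)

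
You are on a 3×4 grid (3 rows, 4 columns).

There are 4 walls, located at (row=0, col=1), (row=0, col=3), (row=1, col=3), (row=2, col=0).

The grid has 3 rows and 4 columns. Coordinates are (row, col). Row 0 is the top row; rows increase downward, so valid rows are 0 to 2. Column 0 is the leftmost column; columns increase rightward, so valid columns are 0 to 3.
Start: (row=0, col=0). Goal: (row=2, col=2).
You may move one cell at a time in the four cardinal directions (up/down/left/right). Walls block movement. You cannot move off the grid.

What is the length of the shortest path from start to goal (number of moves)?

Answer: Shortest path length: 4

Derivation:
BFS from (row=0, col=0) until reaching (row=2, col=2):
  Distance 0: (row=0, col=0)
  Distance 1: (row=1, col=0)
  Distance 2: (row=1, col=1)
  Distance 3: (row=1, col=2), (row=2, col=1)
  Distance 4: (row=0, col=2), (row=2, col=2)  <- goal reached here
One shortest path (4 moves): (row=0, col=0) -> (row=1, col=0) -> (row=1, col=1) -> (row=1, col=2) -> (row=2, col=2)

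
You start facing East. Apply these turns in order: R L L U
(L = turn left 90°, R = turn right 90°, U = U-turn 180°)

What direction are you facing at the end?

Start: East
  R (right (90° clockwise)) -> South
  L (left (90° counter-clockwise)) -> East
  L (left (90° counter-clockwise)) -> North
  U (U-turn (180°)) -> South
Final: South

Answer: Final heading: South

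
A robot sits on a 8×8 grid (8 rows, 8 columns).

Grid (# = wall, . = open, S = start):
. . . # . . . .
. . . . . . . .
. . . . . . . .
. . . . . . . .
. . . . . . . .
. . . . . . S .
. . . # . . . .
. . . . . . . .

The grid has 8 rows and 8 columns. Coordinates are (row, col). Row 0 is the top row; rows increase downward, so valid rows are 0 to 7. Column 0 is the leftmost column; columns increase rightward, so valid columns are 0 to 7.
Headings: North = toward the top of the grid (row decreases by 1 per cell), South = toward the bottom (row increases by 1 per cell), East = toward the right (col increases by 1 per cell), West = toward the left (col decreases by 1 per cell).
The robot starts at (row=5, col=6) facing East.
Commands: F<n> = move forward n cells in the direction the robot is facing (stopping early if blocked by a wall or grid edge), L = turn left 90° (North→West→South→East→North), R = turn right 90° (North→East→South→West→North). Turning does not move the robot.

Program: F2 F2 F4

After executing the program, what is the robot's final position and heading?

Start: (row=5, col=6), facing East
  F2: move forward 1/2 (blocked), now at (row=5, col=7)
  F2: move forward 0/2 (blocked), now at (row=5, col=7)
  F4: move forward 0/4 (blocked), now at (row=5, col=7)
Final: (row=5, col=7), facing East

Answer: Final position: (row=5, col=7), facing East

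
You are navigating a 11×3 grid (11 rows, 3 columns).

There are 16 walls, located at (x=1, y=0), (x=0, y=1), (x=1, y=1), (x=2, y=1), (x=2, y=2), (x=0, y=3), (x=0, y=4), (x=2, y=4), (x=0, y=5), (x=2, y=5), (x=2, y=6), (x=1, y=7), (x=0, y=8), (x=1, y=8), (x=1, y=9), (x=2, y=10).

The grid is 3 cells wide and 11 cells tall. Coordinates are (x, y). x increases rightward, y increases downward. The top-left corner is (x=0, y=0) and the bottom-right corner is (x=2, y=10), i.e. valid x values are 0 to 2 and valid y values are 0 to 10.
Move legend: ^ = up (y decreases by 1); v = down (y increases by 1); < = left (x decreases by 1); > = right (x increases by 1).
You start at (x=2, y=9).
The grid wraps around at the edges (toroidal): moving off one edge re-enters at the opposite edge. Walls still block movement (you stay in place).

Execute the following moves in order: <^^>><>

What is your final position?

Start: (x=2, y=9)
  < (left): blocked, stay at (x=2, y=9)
  ^ (up): (x=2, y=9) -> (x=2, y=8)
  ^ (up): (x=2, y=8) -> (x=2, y=7)
  > (right): (x=2, y=7) -> (x=0, y=7)
  > (right): blocked, stay at (x=0, y=7)
  < (left): (x=0, y=7) -> (x=2, y=7)
  > (right): (x=2, y=7) -> (x=0, y=7)
Final: (x=0, y=7)

Answer: Final position: (x=0, y=7)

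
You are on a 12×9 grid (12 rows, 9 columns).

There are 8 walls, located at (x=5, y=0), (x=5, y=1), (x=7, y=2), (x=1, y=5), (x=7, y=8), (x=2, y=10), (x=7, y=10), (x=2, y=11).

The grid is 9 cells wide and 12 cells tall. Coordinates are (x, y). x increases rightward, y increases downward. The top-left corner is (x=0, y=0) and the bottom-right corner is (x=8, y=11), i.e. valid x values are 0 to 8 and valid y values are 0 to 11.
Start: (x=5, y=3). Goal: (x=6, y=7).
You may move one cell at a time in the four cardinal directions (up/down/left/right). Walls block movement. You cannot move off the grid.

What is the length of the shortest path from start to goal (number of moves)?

BFS from (x=5, y=3) until reaching (x=6, y=7):
  Distance 0: (x=5, y=3)
  Distance 1: (x=5, y=2), (x=4, y=3), (x=6, y=3), (x=5, y=4)
  Distance 2: (x=4, y=2), (x=6, y=2), (x=3, y=3), (x=7, y=3), (x=4, y=4), (x=6, y=4), (x=5, y=5)
  Distance 3: (x=4, y=1), (x=6, y=1), (x=3, y=2), (x=2, y=3), (x=8, y=3), (x=3, y=4), (x=7, y=4), (x=4, y=5), (x=6, y=5), (x=5, y=6)
  Distance 4: (x=4, y=0), (x=6, y=0), (x=3, y=1), (x=7, y=1), (x=2, y=2), (x=8, y=2), (x=1, y=3), (x=2, y=4), (x=8, y=4), (x=3, y=5), (x=7, y=5), (x=4, y=6), (x=6, y=6), (x=5, y=7)
  Distance 5: (x=3, y=0), (x=7, y=0), (x=2, y=1), (x=8, y=1), (x=1, y=2), (x=0, y=3), (x=1, y=4), (x=2, y=5), (x=8, y=5), (x=3, y=6), (x=7, y=6), (x=4, y=7), (x=6, y=7), (x=5, y=8)  <- goal reached here
One shortest path (5 moves): (x=5, y=3) -> (x=6, y=3) -> (x=6, y=4) -> (x=6, y=5) -> (x=6, y=6) -> (x=6, y=7)

Answer: Shortest path length: 5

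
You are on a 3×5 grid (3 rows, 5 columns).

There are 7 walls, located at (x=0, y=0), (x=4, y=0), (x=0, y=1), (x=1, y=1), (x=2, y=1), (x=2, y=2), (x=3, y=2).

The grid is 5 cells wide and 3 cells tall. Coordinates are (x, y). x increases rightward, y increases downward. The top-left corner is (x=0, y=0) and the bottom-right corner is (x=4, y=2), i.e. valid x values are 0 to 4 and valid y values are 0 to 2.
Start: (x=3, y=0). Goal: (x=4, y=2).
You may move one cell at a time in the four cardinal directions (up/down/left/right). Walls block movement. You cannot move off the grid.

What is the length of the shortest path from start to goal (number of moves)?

Answer: Shortest path length: 3

Derivation:
BFS from (x=3, y=0) until reaching (x=4, y=2):
  Distance 0: (x=3, y=0)
  Distance 1: (x=2, y=0), (x=3, y=1)
  Distance 2: (x=1, y=0), (x=4, y=1)
  Distance 3: (x=4, y=2)  <- goal reached here
One shortest path (3 moves): (x=3, y=0) -> (x=3, y=1) -> (x=4, y=1) -> (x=4, y=2)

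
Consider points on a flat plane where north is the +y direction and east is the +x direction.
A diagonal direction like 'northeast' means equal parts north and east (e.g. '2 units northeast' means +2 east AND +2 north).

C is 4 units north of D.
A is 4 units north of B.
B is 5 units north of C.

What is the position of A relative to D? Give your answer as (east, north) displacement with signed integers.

Answer: A is at (east=0, north=13) relative to D.

Derivation:
Place D at the origin (east=0, north=0).
  C is 4 units north of D: delta (east=+0, north=+4); C at (east=0, north=4).
  B is 5 units north of C: delta (east=+0, north=+5); B at (east=0, north=9).
  A is 4 units north of B: delta (east=+0, north=+4); A at (east=0, north=13).
Therefore A relative to D: (east=0, north=13).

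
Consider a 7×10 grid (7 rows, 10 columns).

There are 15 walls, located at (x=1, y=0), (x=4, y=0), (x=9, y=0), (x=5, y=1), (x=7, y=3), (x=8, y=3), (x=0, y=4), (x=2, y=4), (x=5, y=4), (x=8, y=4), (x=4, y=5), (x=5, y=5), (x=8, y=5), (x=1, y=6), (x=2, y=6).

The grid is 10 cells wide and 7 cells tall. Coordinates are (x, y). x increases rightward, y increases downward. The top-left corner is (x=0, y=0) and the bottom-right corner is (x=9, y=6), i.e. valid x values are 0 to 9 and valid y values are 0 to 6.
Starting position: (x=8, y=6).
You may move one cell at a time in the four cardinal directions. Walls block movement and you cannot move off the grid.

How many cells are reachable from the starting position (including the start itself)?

Answer: Reachable cells: 55

Derivation:
BFS flood-fill from (x=8, y=6):
  Distance 0: (x=8, y=6)
  Distance 1: (x=7, y=6), (x=9, y=6)
  Distance 2: (x=7, y=5), (x=9, y=5), (x=6, y=6)
  Distance 3: (x=7, y=4), (x=9, y=4), (x=6, y=5), (x=5, y=6)
  Distance 4: (x=9, y=3), (x=6, y=4), (x=4, y=6)
  Distance 5: (x=9, y=2), (x=6, y=3), (x=3, y=6)
  Distance 6: (x=9, y=1), (x=6, y=2), (x=8, y=2), (x=5, y=3), (x=3, y=5)
  Distance 7: (x=6, y=1), (x=8, y=1), (x=5, y=2), (x=7, y=2), (x=4, y=3), (x=3, y=4), (x=2, y=5)
  Distance 8: (x=6, y=0), (x=8, y=0), (x=7, y=1), (x=4, y=2), (x=3, y=3), (x=4, y=4), (x=1, y=5)
  Distance 9: (x=5, y=0), (x=7, y=0), (x=4, y=1), (x=3, y=2), (x=2, y=3), (x=1, y=4), (x=0, y=5)
  Distance 10: (x=3, y=1), (x=2, y=2), (x=1, y=3), (x=0, y=6)
  Distance 11: (x=3, y=0), (x=2, y=1), (x=1, y=2), (x=0, y=3)
  Distance 12: (x=2, y=0), (x=1, y=1), (x=0, y=2)
  Distance 13: (x=0, y=1)
  Distance 14: (x=0, y=0)
Total reachable: 55 (grid has 55 open cells total)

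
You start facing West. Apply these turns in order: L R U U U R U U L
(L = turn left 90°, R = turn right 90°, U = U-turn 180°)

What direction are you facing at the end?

Answer: Final heading: East

Derivation:
Start: West
  L (left (90° counter-clockwise)) -> South
  R (right (90° clockwise)) -> West
  U (U-turn (180°)) -> East
  U (U-turn (180°)) -> West
  U (U-turn (180°)) -> East
  R (right (90° clockwise)) -> South
  U (U-turn (180°)) -> North
  U (U-turn (180°)) -> South
  L (left (90° counter-clockwise)) -> East
Final: East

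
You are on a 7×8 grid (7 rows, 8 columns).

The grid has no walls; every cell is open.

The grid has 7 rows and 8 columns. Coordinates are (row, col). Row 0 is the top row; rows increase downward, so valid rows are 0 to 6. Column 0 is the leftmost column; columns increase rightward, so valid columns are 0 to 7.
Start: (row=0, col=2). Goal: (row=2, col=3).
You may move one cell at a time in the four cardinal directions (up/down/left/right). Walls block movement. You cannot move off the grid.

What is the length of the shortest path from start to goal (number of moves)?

Answer: Shortest path length: 3

Derivation:
BFS from (row=0, col=2) until reaching (row=2, col=3):
  Distance 0: (row=0, col=2)
  Distance 1: (row=0, col=1), (row=0, col=3), (row=1, col=2)
  Distance 2: (row=0, col=0), (row=0, col=4), (row=1, col=1), (row=1, col=3), (row=2, col=2)
  Distance 3: (row=0, col=5), (row=1, col=0), (row=1, col=4), (row=2, col=1), (row=2, col=3), (row=3, col=2)  <- goal reached here
One shortest path (3 moves): (row=0, col=2) -> (row=0, col=3) -> (row=1, col=3) -> (row=2, col=3)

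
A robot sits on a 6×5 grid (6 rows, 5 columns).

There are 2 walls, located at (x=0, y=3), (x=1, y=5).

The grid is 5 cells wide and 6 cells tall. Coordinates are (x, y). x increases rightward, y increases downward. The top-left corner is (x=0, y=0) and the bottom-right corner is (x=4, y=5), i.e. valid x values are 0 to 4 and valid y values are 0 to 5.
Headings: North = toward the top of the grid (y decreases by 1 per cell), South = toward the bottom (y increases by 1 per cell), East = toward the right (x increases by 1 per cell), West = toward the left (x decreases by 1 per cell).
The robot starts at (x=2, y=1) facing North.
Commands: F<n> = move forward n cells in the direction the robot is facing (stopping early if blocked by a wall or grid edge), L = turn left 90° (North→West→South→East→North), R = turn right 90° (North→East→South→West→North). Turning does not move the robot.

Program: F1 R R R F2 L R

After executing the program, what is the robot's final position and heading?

Start: (x=2, y=1), facing North
  F1: move forward 1, now at (x=2, y=0)
  R: turn right, now facing East
  R: turn right, now facing South
  R: turn right, now facing West
  F2: move forward 2, now at (x=0, y=0)
  L: turn left, now facing South
  R: turn right, now facing West
Final: (x=0, y=0), facing West

Answer: Final position: (x=0, y=0), facing West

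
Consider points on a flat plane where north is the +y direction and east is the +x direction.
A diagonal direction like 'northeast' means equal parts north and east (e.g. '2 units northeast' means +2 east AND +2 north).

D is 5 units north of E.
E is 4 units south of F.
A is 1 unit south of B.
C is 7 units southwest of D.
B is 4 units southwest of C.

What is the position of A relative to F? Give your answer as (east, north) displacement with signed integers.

Place F at the origin (east=0, north=0).
  E is 4 units south of F: delta (east=+0, north=-4); E at (east=0, north=-4).
  D is 5 units north of E: delta (east=+0, north=+5); D at (east=0, north=1).
  C is 7 units southwest of D: delta (east=-7, north=-7); C at (east=-7, north=-6).
  B is 4 units southwest of C: delta (east=-4, north=-4); B at (east=-11, north=-10).
  A is 1 unit south of B: delta (east=+0, north=-1); A at (east=-11, north=-11).
Therefore A relative to F: (east=-11, north=-11).

Answer: A is at (east=-11, north=-11) relative to F.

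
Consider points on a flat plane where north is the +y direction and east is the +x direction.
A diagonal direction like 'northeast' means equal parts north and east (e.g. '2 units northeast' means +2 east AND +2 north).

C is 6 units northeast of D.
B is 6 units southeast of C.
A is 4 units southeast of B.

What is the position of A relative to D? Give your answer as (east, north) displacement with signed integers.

Place D at the origin (east=0, north=0).
  C is 6 units northeast of D: delta (east=+6, north=+6); C at (east=6, north=6).
  B is 6 units southeast of C: delta (east=+6, north=-6); B at (east=12, north=0).
  A is 4 units southeast of B: delta (east=+4, north=-4); A at (east=16, north=-4).
Therefore A relative to D: (east=16, north=-4).

Answer: A is at (east=16, north=-4) relative to D.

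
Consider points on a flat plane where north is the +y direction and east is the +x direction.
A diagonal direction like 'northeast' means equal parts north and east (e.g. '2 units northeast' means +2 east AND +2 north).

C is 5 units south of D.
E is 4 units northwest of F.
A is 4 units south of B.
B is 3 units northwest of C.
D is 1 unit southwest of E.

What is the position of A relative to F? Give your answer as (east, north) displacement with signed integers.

Answer: A is at (east=-8, north=-3) relative to F.

Derivation:
Place F at the origin (east=0, north=0).
  E is 4 units northwest of F: delta (east=-4, north=+4); E at (east=-4, north=4).
  D is 1 unit southwest of E: delta (east=-1, north=-1); D at (east=-5, north=3).
  C is 5 units south of D: delta (east=+0, north=-5); C at (east=-5, north=-2).
  B is 3 units northwest of C: delta (east=-3, north=+3); B at (east=-8, north=1).
  A is 4 units south of B: delta (east=+0, north=-4); A at (east=-8, north=-3).
Therefore A relative to F: (east=-8, north=-3).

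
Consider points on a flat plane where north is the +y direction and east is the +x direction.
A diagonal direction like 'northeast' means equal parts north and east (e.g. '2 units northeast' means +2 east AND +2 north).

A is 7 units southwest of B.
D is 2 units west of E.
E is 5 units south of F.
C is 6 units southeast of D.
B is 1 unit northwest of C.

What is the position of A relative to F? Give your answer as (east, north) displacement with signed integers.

Answer: A is at (east=-4, north=-17) relative to F.

Derivation:
Place F at the origin (east=0, north=0).
  E is 5 units south of F: delta (east=+0, north=-5); E at (east=0, north=-5).
  D is 2 units west of E: delta (east=-2, north=+0); D at (east=-2, north=-5).
  C is 6 units southeast of D: delta (east=+6, north=-6); C at (east=4, north=-11).
  B is 1 unit northwest of C: delta (east=-1, north=+1); B at (east=3, north=-10).
  A is 7 units southwest of B: delta (east=-7, north=-7); A at (east=-4, north=-17).
Therefore A relative to F: (east=-4, north=-17).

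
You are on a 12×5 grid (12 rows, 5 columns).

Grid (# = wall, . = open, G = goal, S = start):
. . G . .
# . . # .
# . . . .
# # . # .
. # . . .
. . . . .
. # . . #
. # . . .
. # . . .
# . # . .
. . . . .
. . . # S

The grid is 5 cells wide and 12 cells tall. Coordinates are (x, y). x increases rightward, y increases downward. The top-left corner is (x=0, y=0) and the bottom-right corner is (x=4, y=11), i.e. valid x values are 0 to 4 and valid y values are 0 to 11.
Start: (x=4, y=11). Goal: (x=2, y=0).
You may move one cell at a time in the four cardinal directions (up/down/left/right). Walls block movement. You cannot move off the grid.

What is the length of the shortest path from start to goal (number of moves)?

BFS from (x=4, y=11) until reaching (x=2, y=0):
  Distance 0: (x=4, y=11)
  Distance 1: (x=4, y=10)
  Distance 2: (x=4, y=9), (x=3, y=10)
  Distance 3: (x=4, y=8), (x=3, y=9), (x=2, y=10)
  Distance 4: (x=4, y=7), (x=3, y=8), (x=1, y=10), (x=2, y=11)
  Distance 5: (x=3, y=7), (x=2, y=8), (x=1, y=9), (x=0, y=10), (x=1, y=11)
  Distance 6: (x=3, y=6), (x=2, y=7), (x=0, y=11)
  Distance 7: (x=3, y=5), (x=2, y=6)
  Distance 8: (x=3, y=4), (x=2, y=5), (x=4, y=5)
  Distance 9: (x=2, y=4), (x=4, y=4), (x=1, y=5)
  Distance 10: (x=2, y=3), (x=4, y=3), (x=0, y=5)
  Distance 11: (x=2, y=2), (x=4, y=2), (x=0, y=4), (x=0, y=6)
  Distance 12: (x=2, y=1), (x=4, y=1), (x=1, y=2), (x=3, y=2), (x=0, y=7)
  Distance 13: (x=2, y=0), (x=4, y=0), (x=1, y=1), (x=0, y=8)  <- goal reached here
One shortest path (13 moves): (x=4, y=11) -> (x=4, y=10) -> (x=3, y=10) -> (x=3, y=9) -> (x=3, y=8) -> (x=2, y=8) -> (x=2, y=7) -> (x=2, y=6) -> (x=2, y=5) -> (x=2, y=4) -> (x=2, y=3) -> (x=2, y=2) -> (x=2, y=1) -> (x=2, y=0)

Answer: Shortest path length: 13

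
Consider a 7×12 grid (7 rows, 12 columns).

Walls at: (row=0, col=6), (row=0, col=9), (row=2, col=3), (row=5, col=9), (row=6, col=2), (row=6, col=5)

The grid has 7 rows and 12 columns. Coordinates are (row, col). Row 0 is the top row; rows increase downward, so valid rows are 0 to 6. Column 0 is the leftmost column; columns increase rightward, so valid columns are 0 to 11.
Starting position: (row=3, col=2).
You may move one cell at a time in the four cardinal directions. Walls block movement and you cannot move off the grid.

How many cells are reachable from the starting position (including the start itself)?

Answer: Reachable cells: 78

Derivation:
BFS flood-fill from (row=3, col=2):
  Distance 0: (row=3, col=2)
  Distance 1: (row=2, col=2), (row=3, col=1), (row=3, col=3), (row=4, col=2)
  Distance 2: (row=1, col=2), (row=2, col=1), (row=3, col=0), (row=3, col=4), (row=4, col=1), (row=4, col=3), (row=5, col=2)
  Distance 3: (row=0, col=2), (row=1, col=1), (row=1, col=3), (row=2, col=0), (row=2, col=4), (row=3, col=5), (row=4, col=0), (row=4, col=4), (row=5, col=1), (row=5, col=3)
  Distance 4: (row=0, col=1), (row=0, col=3), (row=1, col=0), (row=1, col=4), (row=2, col=5), (row=3, col=6), (row=4, col=5), (row=5, col=0), (row=5, col=4), (row=6, col=1), (row=6, col=3)
  Distance 5: (row=0, col=0), (row=0, col=4), (row=1, col=5), (row=2, col=6), (row=3, col=7), (row=4, col=6), (row=5, col=5), (row=6, col=0), (row=6, col=4)
  Distance 6: (row=0, col=5), (row=1, col=6), (row=2, col=7), (row=3, col=8), (row=4, col=7), (row=5, col=6)
  Distance 7: (row=1, col=7), (row=2, col=8), (row=3, col=9), (row=4, col=8), (row=5, col=7), (row=6, col=6)
  Distance 8: (row=0, col=7), (row=1, col=8), (row=2, col=9), (row=3, col=10), (row=4, col=9), (row=5, col=8), (row=6, col=7)
  Distance 9: (row=0, col=8), (row=1, col=9), (row=2, col=10), (row=3, col=11), (row=4, col=10), (row=6, col=8)
  Distance 10: (row=1, col=10), (row=2, col=11), (row=4, col=11), (row=5, col=10), (row=6, col=9)
  Distance 11: (row=0, col=10), (row=1, col=11), (row=5, col=11), (row=6, col=10)
  Distance 12: (row=0, col=11), (row=6, col=11)
Total reachable: 78 (grid has 78 open cells total)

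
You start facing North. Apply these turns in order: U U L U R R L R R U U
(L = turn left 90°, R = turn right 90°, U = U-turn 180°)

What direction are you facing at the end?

Start: North
  U (U-turn (180°)) -> South
  U (U-turn (180°)) -> North
  L (left (90° counter-clockwise)) -> West
  U (U-turn (180°)) -> East
  R (right (90° clockwise)) -> South
  R (right (90° clockwise)) -> West
  L (left (90° counter-clockwise)) -> South
  R (right (90° clockwise)) -> West
  R (right (90° clockwise)) -> North
  U (U-turn (180°)) -> South
  U (U-turn (180°)) -> North
Final: North

Answer: Final heading: North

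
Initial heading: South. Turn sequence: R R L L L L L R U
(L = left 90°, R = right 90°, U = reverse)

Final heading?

Answer: Final heading: South

Derivation:
Start: South
  R (right (90° clockwise)) -> West
  R (right (90° clockwise)) -> North
  L (left (90° counter-clockwise)) -> West
  L (left (90° counter-clockwise)) -> South
  L (left (90° counter-clockwise)) -> East
  L (left (90° counter-clockwise)) -> North
  L (left (90° counter-clockwise)) -> West
  R (right (90° clockwise)) -> North
  U (U-turn (180°)) -> South
Final: South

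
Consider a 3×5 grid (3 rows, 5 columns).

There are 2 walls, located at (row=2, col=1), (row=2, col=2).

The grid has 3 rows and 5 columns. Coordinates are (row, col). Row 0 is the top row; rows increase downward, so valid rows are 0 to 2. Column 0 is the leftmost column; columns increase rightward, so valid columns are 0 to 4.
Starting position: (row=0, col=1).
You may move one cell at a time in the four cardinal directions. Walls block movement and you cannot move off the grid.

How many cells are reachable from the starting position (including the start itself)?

BFS flood-fill from (row=0, col=1):
  Distance 0: (row=0, col=1)
  Distance 1: (row=0, col=0), (row=0, col=2), (row=1, col=1)
  Distance 2: (row=0, col=3), (row=1, col=0), (row=1, col=2)
  Distance 3: (row=0, col=4), (row=1, col=3), (row=2, col=0)
  Distance 4: (row=1, col=4), (row=2, col=3)
  Distance 5: (row=2, col=4)
Total reachable: 13 (grid has 13 open cells total)

Answer: Reachable cells: 13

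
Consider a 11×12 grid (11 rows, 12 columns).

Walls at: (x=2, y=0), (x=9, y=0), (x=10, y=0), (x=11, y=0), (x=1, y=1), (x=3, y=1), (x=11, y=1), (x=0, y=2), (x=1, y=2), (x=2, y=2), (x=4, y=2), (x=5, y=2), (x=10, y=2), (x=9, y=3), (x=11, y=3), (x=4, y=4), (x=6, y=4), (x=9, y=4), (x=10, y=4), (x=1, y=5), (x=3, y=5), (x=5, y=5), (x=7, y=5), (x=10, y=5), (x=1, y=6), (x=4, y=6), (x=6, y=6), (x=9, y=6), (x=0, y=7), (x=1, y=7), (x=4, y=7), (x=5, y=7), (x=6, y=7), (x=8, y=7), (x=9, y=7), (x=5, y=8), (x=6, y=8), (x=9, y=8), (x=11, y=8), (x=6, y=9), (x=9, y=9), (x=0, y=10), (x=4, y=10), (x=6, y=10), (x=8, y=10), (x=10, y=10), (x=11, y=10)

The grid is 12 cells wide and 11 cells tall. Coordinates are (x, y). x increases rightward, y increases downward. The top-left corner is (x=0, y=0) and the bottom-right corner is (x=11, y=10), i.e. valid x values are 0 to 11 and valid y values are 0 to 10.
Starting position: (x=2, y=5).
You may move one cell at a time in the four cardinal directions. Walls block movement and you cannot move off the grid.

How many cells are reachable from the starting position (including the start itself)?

Answer: Reachable cells: 66

Derivation:
BFS flood-fill from (x=2, y=5):
  Distance 0: (x=2, y=5)
  Distance 1: (x=2, y=4), (x=2, y=6)
  Distance 2: (x=2, y=3), (x=1, y=4), (x=3, y=4), (x=3, y=6), (x=2, y=7)
  Distance 3: (x=1, y=3), (x=3, y=3), (x=0, y=4), (x=3, y=7), (x=2, y=8)
  Distance 4: (x=3, y=2), (x=0, y=3), (x=4, y=3), (x=0, y=5), (x=1, y=8), (x=3, y=8), (x=2, y=9)
  Distance 5: (x=5, y=3), (x=0, y=6), (x=0, y=8), (x=4, y=8), (x=1, y=9), (x=3, y=9), (x=2, y=10)
  Distance 6: (x=6, y=3), (x=5, y=4), (x=0, y=9), (x=4, y=9), (x=1, y=10), (x=3, y=10)
  Distance 7: (x=6, y=2), (x=7, y=3), (x=5, y=9)
  Distance 8: (x=6, y=1), (x=7, y=2), (x=8, y=3), (x=7, y=4), (x=5, y=10)
  Distance 9: (x=6, y=0), (x=5, y=1), (x=7, y=1), (x=8, y=2), (x=8, y=4)
  Distance 10: (x=5, y=0), (x=7, y=0), (x=4, y=1), (x=8, y=1), (x=9, y=2), (x=8, y=5)
  Distance 11: (x=4, y=0), (x=8, y=0), (x=9, y=1), (x=9, y=5), (x=8, y=6)
  Distance 12: (x=3, y=0), (x=10, y=1), (x=7, y=6)
  Distance 13: (x=7, y=7)
  Distance 14: (x=7, y=8)
  Distance 15: (x=8, y=8), (x=7, y=9)
  Distance 16: (x=8, y=9), (x=7, y=10)
Total reachable: 66 (grid has 85 open cells total)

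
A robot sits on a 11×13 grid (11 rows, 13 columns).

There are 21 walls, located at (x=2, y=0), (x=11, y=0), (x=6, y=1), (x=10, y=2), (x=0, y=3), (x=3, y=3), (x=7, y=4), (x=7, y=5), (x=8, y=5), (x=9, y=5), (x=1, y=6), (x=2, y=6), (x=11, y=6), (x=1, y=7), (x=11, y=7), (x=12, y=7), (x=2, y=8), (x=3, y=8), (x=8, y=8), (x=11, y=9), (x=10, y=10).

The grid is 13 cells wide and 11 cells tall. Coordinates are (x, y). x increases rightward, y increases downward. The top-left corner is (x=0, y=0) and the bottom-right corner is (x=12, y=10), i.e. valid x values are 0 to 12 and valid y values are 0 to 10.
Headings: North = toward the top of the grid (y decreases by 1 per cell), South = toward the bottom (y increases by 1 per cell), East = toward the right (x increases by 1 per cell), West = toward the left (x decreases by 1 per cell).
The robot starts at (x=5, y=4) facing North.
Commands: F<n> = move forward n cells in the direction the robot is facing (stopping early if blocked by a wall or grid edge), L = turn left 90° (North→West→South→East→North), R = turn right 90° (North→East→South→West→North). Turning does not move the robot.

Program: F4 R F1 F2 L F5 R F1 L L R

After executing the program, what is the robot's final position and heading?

Start: (x=5, y=4), facing North
  F4: move forward 4, now at (x=5, y=0)
  R: turn right, now facing East
  F1: move forward 1, now at (x=6, y=0)
  F2: move forward 2, now at (x=8, y=0)
  L: turn left, now facing North
  F5: move forward 0/5 (blocked), now at (x=8, y=0)
  R: turn right, now facing East
  F1: move forward 1, now at (x=9, y=0)
  L: turn left, now facing North
  L: turn left, now facing West
  R: turn right, now facing North
Final: (x=9, y=0), facing North

Answer: Final position: (x=9, y=0), facing North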